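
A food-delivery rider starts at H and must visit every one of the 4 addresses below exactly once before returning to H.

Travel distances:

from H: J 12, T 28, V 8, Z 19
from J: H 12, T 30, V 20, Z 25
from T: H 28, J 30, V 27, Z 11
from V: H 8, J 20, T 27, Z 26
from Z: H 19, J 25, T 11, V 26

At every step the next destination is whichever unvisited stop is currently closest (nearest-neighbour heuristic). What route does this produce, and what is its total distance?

From H: distances to unvisited — V=8, J=12, Z=19, T=28. Nearest is V (8).
From V: distances to unvisited — J=20, Z=26, T=27. Nearest is J (20).
From J: distances to unvisited — Z=25, T=30. Nearest is Z (25).
From Z: distances to unvisited — T=11. Nearest is T (11).
Return T→H: 28.
Total = 8 + 20 + 25 + 11 + 28 = 92.

Nearest-neighbour total = 92; route H → V → J → Z → T → H.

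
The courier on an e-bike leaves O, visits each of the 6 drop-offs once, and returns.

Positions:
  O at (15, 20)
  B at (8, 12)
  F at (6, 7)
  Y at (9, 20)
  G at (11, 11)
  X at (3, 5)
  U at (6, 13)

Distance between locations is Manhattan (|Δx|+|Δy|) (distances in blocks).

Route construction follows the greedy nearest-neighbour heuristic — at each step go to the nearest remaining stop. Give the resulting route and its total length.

From O: distances to unvisited — Y=6, G=13, B=15, U=16, F=22, X=27. Nearest is Y (6).
From Y: distances to unvisited — B=9, U=10, G=11, F=16, X=21. Nearest is B (9).
From B: distances to unvisited — U=3, G=4, F=7, X=12. Nearest is U (3).
From U: distances to unvisited — F=6, G=7, X=11. Nearest is F (6).
From F: distances to unvisited — X=5, G=9. Nearest is X (5).
From X: distances to unvisited — G=14. Nearest is G (14).
Return G→O: 13.
Total = 6 + 9 + 3 + 6 + 5 + 14 + 13 = 56.

Total distance 56 blocks via the nearest-neighbour route O → Y → B → U → F → X → G → O.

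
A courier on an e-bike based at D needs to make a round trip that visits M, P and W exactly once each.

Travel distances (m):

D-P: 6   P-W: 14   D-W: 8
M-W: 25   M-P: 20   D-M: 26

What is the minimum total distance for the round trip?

Shortest round trip = 59 m.

D → M → P → W → D: 26+20+14+8 = 68
D → M → W → P → D: 26+25+14+6 = 71
D → P → M → W → D: 6+20+25+8 = 59
The minimum is 59.
One optimal route: D → P → M → W → D (or its reverse).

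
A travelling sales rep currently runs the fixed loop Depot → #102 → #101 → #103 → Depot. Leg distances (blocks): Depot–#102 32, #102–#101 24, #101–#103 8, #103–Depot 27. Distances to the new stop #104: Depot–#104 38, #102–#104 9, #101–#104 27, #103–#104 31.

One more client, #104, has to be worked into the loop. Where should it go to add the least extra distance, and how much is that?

Insertion cost between consecutive stops i–j is d(i,#104) + d(#104,j) − d(i,j):
  between Depot and #102: 38 + 9 − 32 = 15
  between #102 and #101: 9 + 27 − 24 = 12
  between #101 and #103: 27 + 31 − 8 = 50
  between #103 and Depot: 31 + 38 − 27 = 42
Cheapest insertion is between #102 and #101, adding 12.
New total = 91 + 12 = 103.

Adding 12 blocks by placing #104 on the #102–#101 leg.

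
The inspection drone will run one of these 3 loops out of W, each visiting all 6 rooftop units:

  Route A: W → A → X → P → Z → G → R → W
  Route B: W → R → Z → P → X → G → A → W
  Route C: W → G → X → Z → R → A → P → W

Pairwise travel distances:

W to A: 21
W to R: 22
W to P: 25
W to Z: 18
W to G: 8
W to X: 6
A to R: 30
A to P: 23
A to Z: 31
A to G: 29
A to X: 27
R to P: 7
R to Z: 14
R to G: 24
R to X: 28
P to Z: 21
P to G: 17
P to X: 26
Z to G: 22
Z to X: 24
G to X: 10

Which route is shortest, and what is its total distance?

134 — Route C is the shortest.

Route A: 21 + 27 + 26 + 21 + 22 + 24 + 22 = 163
Route B: 22 + 14 + 21 + 26 + 10 + 29 + 21 = 143
Route C: 8 + 10 + 24 + 14 + 30 + 23 + 25 = 134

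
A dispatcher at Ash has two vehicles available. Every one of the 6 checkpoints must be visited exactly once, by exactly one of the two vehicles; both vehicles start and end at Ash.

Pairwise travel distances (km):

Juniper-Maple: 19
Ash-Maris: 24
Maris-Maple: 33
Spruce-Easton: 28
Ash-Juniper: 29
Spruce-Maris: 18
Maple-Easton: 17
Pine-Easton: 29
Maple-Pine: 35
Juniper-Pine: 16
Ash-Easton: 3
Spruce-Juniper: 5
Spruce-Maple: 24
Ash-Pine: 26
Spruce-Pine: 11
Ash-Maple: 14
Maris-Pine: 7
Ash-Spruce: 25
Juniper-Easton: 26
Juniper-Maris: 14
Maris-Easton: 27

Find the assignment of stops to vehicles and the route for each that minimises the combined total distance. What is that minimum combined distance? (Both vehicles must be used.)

Minimum combined distance: 86 km.

Check every non-empty split of the stops between the two vehicles; for each half take its own optimal tour:
  {Spruce} + {Juniper, Maris, Maple, Pine, Easton}: 50 + 86 = 136
  {Juniper} + {Spruce, Maris, Maple, Pine, Easton}: 58 + 86 = 144
  {Spruce, Juniper} + {Maris, Maple, Pine, Easton}: 59 + 86 = 145
  {Maris} + {Spruce, Juniper, Maple, Pine, Easton}: 48 + 81 = 129
  {Spruce, Maris} + {Juniper, Maple, Pine, Easton}: 67 + 81 = 148
  {Juniper, Maris} + {Spruce, Maple, Pine, Easton}: 67 + 81 = 148
  … (31 splits in total)
  {Spruce, Juniper, Maris, Maple, Pine} + {Easton}: 80 + 6 = 86  ← best
Best: vehicle 1 Ash → Maris → Pine → Spruce → Juniper → Maple → Ash = 80; vehicle 2 Ash → Easton → Ash = 6; combined 86.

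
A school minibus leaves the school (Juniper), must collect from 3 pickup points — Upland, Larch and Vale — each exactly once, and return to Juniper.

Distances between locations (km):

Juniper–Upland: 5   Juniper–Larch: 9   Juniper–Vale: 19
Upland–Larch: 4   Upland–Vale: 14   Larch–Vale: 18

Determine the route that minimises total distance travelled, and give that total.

Minimum total distance: 46 km.

There are 3 distinct closed tours to check (reversals are equivalent).
Juniper-Upland-Larch-Vale-Juniper: 5+4+18+19 = 46
Juniper-Upland-Vale-Larch-Juniper: 5+14+18+9 = 46
Juniper-Larch-Upland-Vale-Juniper: 9+4+14+19 = 46
The minimum is 46.
One optimal route: Juniper → Upland → Larch → Vale → Juniper (or its reverse).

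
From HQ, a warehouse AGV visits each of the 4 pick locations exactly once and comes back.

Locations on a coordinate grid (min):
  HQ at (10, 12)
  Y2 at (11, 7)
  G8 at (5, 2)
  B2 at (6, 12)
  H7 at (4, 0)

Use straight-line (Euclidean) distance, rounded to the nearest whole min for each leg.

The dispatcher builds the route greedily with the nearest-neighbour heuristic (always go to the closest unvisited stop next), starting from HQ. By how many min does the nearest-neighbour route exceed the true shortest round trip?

From HQ: B2=4, Y2=5, G8=11, H7=13 → choose B2 (4).
From B2: Y2=7, G8=10, H7=12 → choose Y2 (7).
From Y2: G8=8, H7=10 → choose G8 (8).
From G8: H7=2 → choose H7 (2).
NN route HQ → B2 → Y2 → G8 → H7 → HQ costs 34.
Optimal: HQ → Y2 → G8 → H7 → B2 → HQ costs 31 (by enumerating all 12 distinct tours).
Excess = 34 − 31 = 3.

The nearest-neighbour route is 3 min longer than optimal.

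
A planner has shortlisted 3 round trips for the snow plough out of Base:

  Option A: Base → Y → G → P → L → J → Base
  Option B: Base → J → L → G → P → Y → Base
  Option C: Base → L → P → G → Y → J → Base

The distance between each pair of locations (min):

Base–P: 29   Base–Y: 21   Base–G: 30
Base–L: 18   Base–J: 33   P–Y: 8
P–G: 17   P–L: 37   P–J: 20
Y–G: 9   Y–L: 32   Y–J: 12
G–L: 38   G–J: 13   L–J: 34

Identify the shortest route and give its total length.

Shortest is Option C, total 126 min.

Option A: 21 + 9 + 17 + 37 + 34 + 33 = 151
Option B: 33 + 34 + 38 + 17 + 8 + 21 = 151
Option C: 18 + 37 + 17 + 9 + 12 + 33 = 126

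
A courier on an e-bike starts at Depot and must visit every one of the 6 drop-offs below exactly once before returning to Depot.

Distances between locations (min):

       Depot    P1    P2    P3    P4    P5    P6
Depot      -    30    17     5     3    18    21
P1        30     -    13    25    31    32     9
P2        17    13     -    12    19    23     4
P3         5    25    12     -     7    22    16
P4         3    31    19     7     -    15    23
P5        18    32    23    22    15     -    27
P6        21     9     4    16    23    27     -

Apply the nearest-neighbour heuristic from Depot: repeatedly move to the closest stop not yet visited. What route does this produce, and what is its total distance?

Depot → [P4:3 / P3:5 / P2:17 / P5:18 / P6:21 / P1:30] → P4 (3)
P4 → [P3:7 / P5:15 / P2:19 / P6:23 / P1:31] → P3 (7)
P3 → [P2:12 / P6:16 / P5:22 / P1:25] → P2 (12)
P2 → [P6:4 / P1:13 / P5:23] → P6 (4)
P6 → [P1:9 / P5:27] → P1 (9)
P1 → [P5:32] → P5 (32)
Return P5→Depot: 18.
Total = 3 + 7 + 12 + 4 + 9 + 32 + 18 = 85.

Nearest-neighbour total = 85 min; route Depot → P4 → P3 → P2 → P6 → P1 → P5 → Depot.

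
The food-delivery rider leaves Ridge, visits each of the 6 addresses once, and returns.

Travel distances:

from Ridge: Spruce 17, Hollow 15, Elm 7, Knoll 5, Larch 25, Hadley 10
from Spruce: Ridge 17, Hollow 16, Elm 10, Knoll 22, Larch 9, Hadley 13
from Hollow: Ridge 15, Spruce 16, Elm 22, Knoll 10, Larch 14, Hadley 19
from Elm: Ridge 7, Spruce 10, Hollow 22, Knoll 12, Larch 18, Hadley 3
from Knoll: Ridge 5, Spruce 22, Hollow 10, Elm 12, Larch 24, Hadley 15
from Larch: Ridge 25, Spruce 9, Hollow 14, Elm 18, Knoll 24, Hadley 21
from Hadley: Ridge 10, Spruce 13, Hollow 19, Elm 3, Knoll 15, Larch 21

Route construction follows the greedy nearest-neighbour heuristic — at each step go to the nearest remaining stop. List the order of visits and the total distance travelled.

Nearest-neighbour total = 61; route Ridge → Knoll → Hollow → Larch → Spruce → Elm → Hadley → Ridge.

At Ridge the remaining stops are Knoll 5, Elm 7, Hadley 10, Hollow 15, Spruce 17, Larch 25; go to Knoll.
At Knoll the remaining stops are Hollow 10, Elm 12, Hadley 15, Spruce 22, Larch 24; go to Hollow.
At Hollow the remaining stops are Larch 14, Spruce 16, Hadley 19, Elm 22; go to Larch.
At Larch the remaining stops are Spruce 9, Elm 18, Hadley 21; go to Spruce.
At Spruce the remaining stops are Elm 10, Hadley 13; go to Elm.
At Elm the remaining stops are Hadley 3; go to Hadley.
Return Hadley→Ridge: 10.
Total = 5 + 10 + 14 + 9 + 10 + 3 + 10 = 61.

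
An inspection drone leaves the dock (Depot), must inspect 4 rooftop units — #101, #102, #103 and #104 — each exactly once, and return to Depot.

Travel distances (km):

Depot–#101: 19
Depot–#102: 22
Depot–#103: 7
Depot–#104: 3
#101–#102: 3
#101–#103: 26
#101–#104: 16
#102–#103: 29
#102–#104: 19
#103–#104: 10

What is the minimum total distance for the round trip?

Depot-#101-#102-#103-#104-Depot: 19+3+29+10+3 = 64
Depot-#101-#102-#104-#103-Depot: 19+3+19+10+7 = 58
Depot-#101-#103-#102-#104-Depot: 19+26+29+19+3 = 96
Depot-#101-#103-#104-#102-Depot: 19+26+10+19+22 = 96
Depot-#101-#104-#102-#103-Depot: 19+16+19+29+7 = 90
Depot-#101-#104-#103-#102-Depot: 19+16+10+29+22 = 96
Depot-#102-#101-#103-#104-Depot: 22+3+26+10+3 = 64
Depot-#102-#101-#104-#103-Depot: 22+3+16+10+7 = 58
Depot-#102-#103-#101-#104-Depot: 22+29+26+16+3 = 96
Depot-#102-#104-#101-#103-Depot: 22+19+16+26+7 = 90
Depot-#103-#101-#102-#104-Depot: 7+26+3+19+3 = 58
Depot-#103-#102-#101-#104-Depot: 7+29+3+16+3 = 58
The minimum is 58.
One optimal route: Depot → #101 → #102 → #104 → #103 → Depot (or its reverse).

Shortest round trip = 58 km.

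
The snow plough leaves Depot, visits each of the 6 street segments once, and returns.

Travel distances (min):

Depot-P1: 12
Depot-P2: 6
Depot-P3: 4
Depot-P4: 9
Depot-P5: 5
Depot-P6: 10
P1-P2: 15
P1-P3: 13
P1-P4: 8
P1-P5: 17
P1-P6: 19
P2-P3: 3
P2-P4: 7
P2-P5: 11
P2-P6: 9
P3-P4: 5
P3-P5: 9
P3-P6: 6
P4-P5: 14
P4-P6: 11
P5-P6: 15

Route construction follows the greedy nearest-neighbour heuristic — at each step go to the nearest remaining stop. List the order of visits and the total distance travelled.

From Depot: distances to unvisited — P3=4, P5=5, P2=6, P4=9, P6=10, P1=12. Nearest is P3 (4).
From P3: distances to unvisited — P2=3, P4=5, P6=6, P5=9, P1=13. Nearest is P2 (3).
From P2: distances to unvisited — P4=7, P6=9, P5=11, P1=15. Nearest is P4 (7).
From P4: distances to unvisited — P1=8, P6=11, P5=14. Nearest is P1 (8).
From P1: distances to unvisited — P5=17, P6=19. Nearest is P5 (17).
From P5: distances to unvisited — P6=15. Nearest is P6 (15).
Return P6→Depot: 10.
Total = 4 + 3 + 7 + 8 + 17 + 15 + 10 = 64.

Nearest-neighbour total = 64 min; route Depot → P3 → P2 → P4 → P1 → P5 → P6 → Depot.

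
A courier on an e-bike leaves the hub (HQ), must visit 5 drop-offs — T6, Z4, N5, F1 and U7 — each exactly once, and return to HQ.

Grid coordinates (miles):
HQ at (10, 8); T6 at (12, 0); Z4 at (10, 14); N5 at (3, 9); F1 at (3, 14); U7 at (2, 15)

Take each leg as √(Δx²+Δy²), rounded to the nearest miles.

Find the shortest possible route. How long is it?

Shortest round trip = 41 miles.

There are 60 distinct closed tours to check (reversals are equivalent).
HQ - T6 - Z4 - N5 - F1 - U7 - HQ: 8+14+9+5+1+11 = 48
HQ - T6 - Z4 - N5 - U7 - F1 - HQ: 8+14+9+6+1+9 = 47
HQ - T6 - Z4 - F1 - N5 - U7 - HQ: 8+14+7+5+6+11 = 51
HQ - T6 - Z4 - F1 - U7 - N5 - HQ: 8+14+7+1+6+7 = 43
HQ - T6 - Z4 - U7 - N5 - F1 - HQ: 8+14+8+6+5+9 = 50
HQ - T6 - Z4 - U7 - F1 - N5 - HQ: 8+14+8+1+5+7 = 43
HQ - T6 - N5 - Z4 - F1 - U7 - HQ: 8+13+9+7+1+11 = 49
HQ - T6 - N5 - Z4 - U7 - F1 - HQ: 8+13+9+8+1+9 = 48
HQ - T6 - N5 - F1 - Z4 - U7 - HQ: 8+13+5+7+8+11 = 52
HQ - T6 - N5 - F1 - U7 - Z4 - HQ: 8+13+5+1+8+6 = 41
HQ - T6 - N5 - U7 - Z4 - F1 - HQ: 8+13+6+8+7+9 = 51
HQ - T6 - N5 - U7 - F1 - Z4 - HQ: 8+13+6+1+7+6 = 41
HQ - T6 - F1 - Z4 - N5 - U7 - HQ: 8+17+7+9+6+11 = 58
HQ - T6 - F1 - Z4 - U7 - N5 - HQ: 8+17+7+8+6+7 = 53
… (46 more)
The minimum is 41.
One optimal route: HQ → T6 → N5 → F1 → U7 → Z4 → HQ (or its reverse).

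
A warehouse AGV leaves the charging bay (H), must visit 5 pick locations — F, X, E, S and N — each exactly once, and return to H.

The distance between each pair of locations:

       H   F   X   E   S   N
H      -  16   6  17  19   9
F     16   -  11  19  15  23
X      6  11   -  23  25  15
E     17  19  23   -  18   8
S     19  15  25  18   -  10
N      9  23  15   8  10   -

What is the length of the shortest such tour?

There are 60 distinct closed tours to check (reversals are equivalent).
H-F-X-E-S-N-H: 16+11+23+18+10+9 = 87
H-F-X-E-N-S-H: 16+11+23+8+10+19 = 87
H-F-X-S-E-N-H: 16+11+25+18+8+9 = 87
H-F-X-S-N-E-H: 16+11+25+10+8+17 = 87
H-F-X-N-E-S-H: 16+11+15+8+18+19 = 87
H-F-X-N-S-E-H: 16+11+15+10+18+17 = 87
H-F-E-X-S-N-H: 16+19+23+25+10+9 = 102
H-F-E-X-N-S-H: 16+19+23+15+10+19 = 102
H-F-E-S-X-N-H: 16+19+18+25+15+9 = 102
H-F-E-S-N-X-H: 16+19+18+10+15+6 = 84
H-F-E-N-X-S-H: 16+19+8+15+25+19 = 102
H-F-E-N-S-X-H: 16+19+8+10+25+6 = 84
H-F-S-X-E-N-H: 16+15+25+23+8+9 = 96
H-F-S-X-N-E-H: 16+15+25+15+8+17 = 96
… (46 more)
H-X-F-S-E-N-H: 6+11+15+18+8+9 = 67  ← best
The minimum is 67.
One optimal route: H → X → F → S → E → N → H (or its reverse).

67 — the shortest possible round trip.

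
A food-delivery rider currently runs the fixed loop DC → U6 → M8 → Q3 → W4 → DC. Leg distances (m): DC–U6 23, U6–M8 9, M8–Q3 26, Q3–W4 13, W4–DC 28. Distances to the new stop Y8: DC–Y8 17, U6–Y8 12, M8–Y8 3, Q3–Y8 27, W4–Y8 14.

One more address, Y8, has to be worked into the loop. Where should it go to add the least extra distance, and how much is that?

Minimum extra distance: 3 m, inserting Y8 between W4 and DC.

Insertion cost between consecutive stops i–j is d(i,Y8) + d(Y8,j) − d(i,j):
  between DC and U6: 17 + 12 − 23 = 6
  between U6 and M8: 12 + 3 − 9 = 6
  between M8 and Q3: 3 + 27 − 26 = 4
  between Q3 and W4: 27 + 14 − 13 = 28
  between W4 and DC: 14 + 17 − 28 = 3
Cheapest insertion is between W4 and DC, adding 3.
New total = 99 + 3 = 102.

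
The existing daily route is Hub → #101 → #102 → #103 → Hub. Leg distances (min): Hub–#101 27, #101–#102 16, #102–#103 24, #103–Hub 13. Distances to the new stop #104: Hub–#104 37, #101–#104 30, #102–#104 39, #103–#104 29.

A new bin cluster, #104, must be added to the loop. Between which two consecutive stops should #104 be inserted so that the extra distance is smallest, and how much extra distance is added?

Minimum extra distance: 40 min, inserting #104 between Hub and #101.

Insertion cost between consecutive stops i–j is d(i,#104) + d(#104,j) − d(i,j):
  between Hub and #101: 37 + 30 − 27 = 40
  between #101 and #102: 30 + 39 − 16 = 53
  between #102 and #103: 39 + 29 − 24 = 44
  between #103 and Hub: 29 + 37 − 13 = 53
Cheapest insertion is between Hub and #101, adding 40.
New total = 80 + 40 = 120.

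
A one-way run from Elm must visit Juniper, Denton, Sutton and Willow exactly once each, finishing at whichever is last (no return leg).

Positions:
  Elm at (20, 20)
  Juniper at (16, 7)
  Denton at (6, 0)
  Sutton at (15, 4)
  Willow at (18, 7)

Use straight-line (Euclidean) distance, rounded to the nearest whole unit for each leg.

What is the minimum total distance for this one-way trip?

28 — the minimum one-way total.

There are 4! = 24 possible orderings.
Elm - Juniper - Denton - Sutton - Willow: 14+12+10+4 = 40
Elm - Juniper - Denton - Willow - Sutton: 14+12+14+4 = 44
Elm - Juniper - Sutton - Denton - Willow: 14+3+10+14 = 41
Elm - Juniper - Sutton - Willow - Denton: 14+3+4+14 = 35
Elm - Juniper - Willow - Denton - Sutton: 14+2+14+10 = 40
Elm - Juniper - Willow - Sutton - Denton: 14+2+4+10 = 30
Elm - Denton - Juniper - Sutton - Willow: 24+12+3+4 = 43
Elm - Denton - Juniper - Willow - Sutton: 24+12+2+4 = 42
Elm - Denton - Sutton - Juniper - Willow: 24+10+3+2 = 39
Elm - Denton - Sutton - Willow - Juniper: 24+10+4+2 = 40
Elm - Denton - Willow - Juniper - Sutton: 24+14+2+3 = 43
Elm - Denton - Willow - Sutton - Juniper: 24+14+4+3 = 45
Elm - Sutton - Juniper - Denton - Willow: 17+3+12+14 = 46
Elm - Sutton - Juniper - Willow - Denton: 17+3+2+14 = 36
… (10 more)
Elm - Willow - Juniper - Sutton - Denton: 13+2+3+10 = 28  ← best
The minimum is 28.
One shortest path: Elm → Willow → Juniper → Sutton → Denton.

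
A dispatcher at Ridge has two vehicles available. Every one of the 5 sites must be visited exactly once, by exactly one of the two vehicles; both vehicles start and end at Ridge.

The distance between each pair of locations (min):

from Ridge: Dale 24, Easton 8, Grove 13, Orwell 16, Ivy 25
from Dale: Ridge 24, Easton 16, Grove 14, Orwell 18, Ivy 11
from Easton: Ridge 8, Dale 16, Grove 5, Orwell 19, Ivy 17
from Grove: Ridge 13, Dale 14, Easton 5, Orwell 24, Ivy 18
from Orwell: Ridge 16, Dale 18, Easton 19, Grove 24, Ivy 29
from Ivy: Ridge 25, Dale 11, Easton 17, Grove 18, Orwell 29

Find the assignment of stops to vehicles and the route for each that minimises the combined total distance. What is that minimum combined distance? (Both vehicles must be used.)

Minimum combined distance: 92 min.

There are 2^4 − 1 = 15 ways to divide the 5 stops into two non-empty groups. For each, the best each vehicle can do is its own shortest tour through its group:
  {Dale} + {Easton, Grove, Orwell, Ivy}: 48 + 76 = 124
  {Easton} + {Dale, Grove, Orwell, Ivy}: 16 + 76 = 92
  {Dale, Easton} + {Grove, Orwell, Ivy}: 48 + 76 = 124
  {Grove} + {Dale, Easton, Orwell, Ivy}: 26 + 70 = 96
  {Dale, Grove} + {Easton, Orwell, Ivy}: 51 + 70 = 121
  {Easton, Grove} + {Dale, Orwell, Ivy}: 26 + 70 = 96
  … (15 splits in total)
Best: vehicle 1 Ridge → Easton → Ridge = 16; vehicle 2 Ridge → Grove → Ivy → Dale → Orwell → Ridge = 76; combined 92.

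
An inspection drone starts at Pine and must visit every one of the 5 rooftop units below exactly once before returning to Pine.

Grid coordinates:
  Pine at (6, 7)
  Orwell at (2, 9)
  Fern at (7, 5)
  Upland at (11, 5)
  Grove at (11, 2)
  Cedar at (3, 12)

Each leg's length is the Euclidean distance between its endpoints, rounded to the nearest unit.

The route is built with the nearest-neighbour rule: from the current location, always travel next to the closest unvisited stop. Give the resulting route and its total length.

At Pine the remaining stops are Fern 2, Orwell 4, Upland 5, Cedar 6, Grove 7; go to Fern.
At Fern the remaining stops are Upland 4, Grove 5, Orwell 6, Cedar 8; go to Upland.
At Upland the remaining stops are Grove 3, Orwell 10, Cedar 11; go to Grove.
At Grove the remaining stops are Orwell 11, Cedar 13; go to Orwell.
At Orwell the remaining stops are Cedar 3; go to Cedar.
Return Cedar→Pine: 6.
Total = 2 + 4 + 3 + 11 + 3 + 6 = 29.

Nearest-neighbour total = 29; route Pine → Fern → Upland → Grove → Orwell → Cedar → Pine.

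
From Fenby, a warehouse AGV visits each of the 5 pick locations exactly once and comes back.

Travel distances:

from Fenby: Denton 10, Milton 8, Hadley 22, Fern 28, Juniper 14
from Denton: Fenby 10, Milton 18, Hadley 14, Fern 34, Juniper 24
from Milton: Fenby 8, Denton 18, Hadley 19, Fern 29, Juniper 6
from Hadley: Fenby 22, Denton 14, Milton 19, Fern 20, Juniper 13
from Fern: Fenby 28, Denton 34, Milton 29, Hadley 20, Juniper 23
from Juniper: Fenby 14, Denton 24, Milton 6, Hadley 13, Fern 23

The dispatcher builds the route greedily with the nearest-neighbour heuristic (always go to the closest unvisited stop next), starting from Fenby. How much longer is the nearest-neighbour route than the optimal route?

From Fenby: Milton=8, Denton=10, Juniper=14, Hadley=22, Fern=28 → choose Milton (8).
From Milton: Juniper=6, Denton=18, Hadley=19, Fern=29 → choose Juniper (6).
From Juniper: Hadley=13, Fern=23, Denton=24 → choose Hadley (13).
From Hadley: Denton=14, Fern=20 → choose Denton (14).
From Denton: Fern=34 → choose Fern (34).
NN route Fenby → Milton → Juniper → Hadley → Denton → Fern → Fenby costs 103.
Optimal: Fenby → Denton → Hadley → Fern → Juniper → Milton → Fenby costs 81 (by enumerating all 60 distinct tours).
Excess = 103 − 81 = 22.

22 longer than the optimal tour.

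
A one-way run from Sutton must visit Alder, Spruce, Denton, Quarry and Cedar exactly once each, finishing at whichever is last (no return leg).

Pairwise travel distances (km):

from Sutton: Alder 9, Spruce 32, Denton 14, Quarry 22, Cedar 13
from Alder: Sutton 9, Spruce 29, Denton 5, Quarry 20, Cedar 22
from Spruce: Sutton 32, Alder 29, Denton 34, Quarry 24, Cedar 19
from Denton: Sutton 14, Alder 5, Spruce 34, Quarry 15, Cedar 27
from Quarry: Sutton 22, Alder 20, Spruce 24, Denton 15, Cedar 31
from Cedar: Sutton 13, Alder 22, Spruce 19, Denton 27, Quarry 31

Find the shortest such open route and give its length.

72 km — the minimum one-way total.

There are 5! = 120 possible orderings.
Sutton → Alder → Spruce → Denton → Quarry → Cedar: 9+29+34+15+31 = 118
Sutton → Alder → Spruce → Denton → Cedar → Quarry: 9+29+34+27+31 = 130
Sutton → Alder → Spruce → Quarry → Denton → Cedar: 9+29+24+15+27 = 104
Sutton → Alder → Spruce → Quarry → Cedar → Denton: 9+29+24+31+27 = 120
Sutton → Alder → Spruce → Cedar → Denton → Quarry: 9+29+19+27+15 = 99
Sutton → Alder → Spruce → Cedar → Quarry → Denton: 9+29+19+31+15 = 103
Sutton → Alder → Denton → Spruce → Quarry → Cedar: 9+5+34+24+31 = 103
Sutton → Alder → Denton → Spruce → Cedar → Quarry: 9+5+34+19+31 = 98
Sutton → Alder → Denton → Quarry → Spruce → Cedar: 9+5+15+24+19 = 72
Sutton → Alder → Denton → Quarry → Cedar → Spruce: 9+5+15+31+19 = 79
Sutton → Alder → Denton → Cedar → Spruce → Quarry: 9+5+27+19+24 = 84
Sutton → Alder → Denton → Cedar → Quarry → Spruce: 9+5+27+31+24 = 96
Sutton → Alder → Quarry → Spruce → Denton → Cedar: 9+20+24+34+27 = 114
Sutton → Alder → Quarry → Spruce → Cedar → Denton: 9+20+24+19+27 = 99
… (106 more)
The minimum is 72.
One shortest path: Sutton → Alder → Denton → Quarry → Spruce → Cedar.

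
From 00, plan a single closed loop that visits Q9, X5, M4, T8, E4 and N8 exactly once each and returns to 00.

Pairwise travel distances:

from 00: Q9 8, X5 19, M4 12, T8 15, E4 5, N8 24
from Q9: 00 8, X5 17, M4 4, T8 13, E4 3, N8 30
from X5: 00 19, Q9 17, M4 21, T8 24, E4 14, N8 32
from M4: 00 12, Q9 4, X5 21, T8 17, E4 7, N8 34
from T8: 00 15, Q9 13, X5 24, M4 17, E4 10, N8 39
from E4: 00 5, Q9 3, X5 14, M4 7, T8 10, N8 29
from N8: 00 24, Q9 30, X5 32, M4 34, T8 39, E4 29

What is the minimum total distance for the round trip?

With 6 stops there are 6!/2 = 360 distinct round trips (a route and its reverse cost the same).
00-Q9-X5-M4-T8-E4-N8-00: 8+17+21+17+10+29+24 = 126
00-Q9-X5-M4-T8-N8-E4-00: 8+17+21+17+39+29+5 = 136
00-Q9-X5-M4-E4-T8-N8-00: 8+17+21+7+10+39+24 = 126
00-Q9-X5-M4-E4-N8-T8-00: 8+17+21+7+29+39+15 = 136
00-Q9-X5-M4-N8-T8-E4-00: 8+17+21+34+39+10+5 = 134
00-Q9-X5-M4-N8-E4-T8-00: 8+17+21+34+29+10+15 = 134
00-Q9-X5-T8-M4-E4-N8-00: 8+17+24+17+7+29+24 = 126
00-Q9-X5-T8-M4-N8-E4-00: 8+17+24+17+34+29+5 = 134
… (352 more)
00-Q9-M4-T8-E4-X5-N8-00: 8+4+17+10+14+32+24 = 109  ← best
The minimum is 109.
One optimal route: 00 → Q9 → M4 → T8 → E4 → X5 → N8 → 00 (or its reverse).

Shortest round trip = 109.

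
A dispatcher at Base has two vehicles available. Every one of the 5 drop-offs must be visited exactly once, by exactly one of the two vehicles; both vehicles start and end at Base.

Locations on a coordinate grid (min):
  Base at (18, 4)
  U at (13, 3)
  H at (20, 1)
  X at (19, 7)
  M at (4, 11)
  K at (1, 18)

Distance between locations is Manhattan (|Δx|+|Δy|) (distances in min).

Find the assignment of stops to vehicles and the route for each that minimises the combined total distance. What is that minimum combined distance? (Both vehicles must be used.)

Try each way of splitting the stops between the two vehicles (each non-empty) and, for each split, find the best tour for each vehicle:
  {U} + {H, X, M, K}: 12 + 72 = 84
  {H} + {U, X, M, K}: 10 + 66 = 76
  {U, H} + {X, M, K}: 20 + 64 = 84
  {X} + {U, H, M, K}: 8 + 72 = 80
  {U, X} + {H, M, K}: 20 + 72 = 92
  {H, X} + {U, M, K}: 16 + 64 = 80
  … (15 splits in total)
Best: vehicle 1 Base → H → Base = 10; vehicle 2 Base → U → M → K → X → Base = 66; combined 76.

76 min — the smallest possible combined total.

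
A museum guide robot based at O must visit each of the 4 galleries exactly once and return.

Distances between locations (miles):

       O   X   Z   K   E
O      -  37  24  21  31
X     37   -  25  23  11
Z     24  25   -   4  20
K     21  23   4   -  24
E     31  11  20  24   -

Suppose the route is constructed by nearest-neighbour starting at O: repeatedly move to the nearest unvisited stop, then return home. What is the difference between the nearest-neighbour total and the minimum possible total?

Excess over optimum: 1 miles.

O: K=21, Z=24, E=31, X=37 ⇒ K
K: Z=4, X=23, E=24 ⇒ Z
Z: E=20, X=25 ⇒ E
E: X=11 ⇒ X
NN route O → K → Z → E → X → O costs 93.
Optimal: O → K → Z → X → E → O costs 92 (by enumerating all 12 distinct tours).
Excess = 93 − 92 = 1.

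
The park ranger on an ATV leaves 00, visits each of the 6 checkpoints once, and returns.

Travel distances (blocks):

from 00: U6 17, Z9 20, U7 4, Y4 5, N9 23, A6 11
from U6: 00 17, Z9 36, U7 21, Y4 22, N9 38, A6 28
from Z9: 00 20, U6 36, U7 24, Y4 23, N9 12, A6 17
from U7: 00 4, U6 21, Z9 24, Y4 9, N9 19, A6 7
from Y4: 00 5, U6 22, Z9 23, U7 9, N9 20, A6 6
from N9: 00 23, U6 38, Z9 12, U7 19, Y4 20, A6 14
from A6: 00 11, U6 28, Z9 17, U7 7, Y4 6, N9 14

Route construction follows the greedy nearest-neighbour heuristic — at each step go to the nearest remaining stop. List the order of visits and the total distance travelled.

Total distance 102 blocks via the nearest-neighbour route 00 → U7 → A6 → Y4 → N9 → Z9 → U6 → 00.

00 → [U7:4 / Y4:5 / A6:11 / U6:17 / Z9:20 / N9:23] → U7 (4)
U7 → [A6:7 / Y4:9 / N9:19 / U6:21 / Z9:24] → A6 (7)
A6 → [Y4:6 / N9:14 / Z9:17 / U6:28] → Y4 (6)
Y4 → [N9:20 / U6:22 / Z9:23] → N9 (20)
N9 → [Z9:12 / U6:38] → Z9 (12)
Z9 → [U6:36] → U6 (36)
Return U6→00: 17.
Total = 4 + 7 + 6 + 20 + 12 + 36 + 17 = 102.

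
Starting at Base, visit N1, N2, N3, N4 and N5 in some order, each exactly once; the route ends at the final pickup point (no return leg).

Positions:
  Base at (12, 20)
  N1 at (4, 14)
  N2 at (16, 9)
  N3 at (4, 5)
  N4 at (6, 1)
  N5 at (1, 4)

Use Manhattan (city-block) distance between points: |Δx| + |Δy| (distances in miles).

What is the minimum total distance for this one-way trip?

There are 5! = 120 possible orderings.
Base - N1 - N2 - N3 - N4 - N5: 14+17+16+6+8 = 61
Base - N1 - N2 - N3 - N5 - N4: 14+17+16+4+8 = 59
Base - N1 - N2 - N4 - N3 - N5: 14+17+18+6+4 = 59
Base - N1 - N2 - N4 - N5 - N3: 14+17+18+8+4 = 61
Base - N1 - N2 - N5 - N3 - N4: 14+17+20+4+6 = 61
Base - N1 - N2 - N5 - N4 - N3: 14+17+20+8+6 = 65
Base - N1 - N3 - N2 - N4 - N5: 14+9+16+18+8 = 65
Base - N1 - N3 - N2 - N5 - N4: 14+9+16+20+8 = 67
Base - N1 - N3 - N4 - N2 - N5: 14+9+6+18+20 = 67
Base - N1 - N3 - N4 - N5 - N2: 14+9+6+8+20 = 57
Base - N1 - N3 - N5 - N2 - N4: 14+9+4+20+18 = 65
Base - N1 - N3 - N5 - N4 - N2: 14+9+4+8+18 = 53
Base - N1 - N4 - N2 - N3 - N5: 14+15+18+16+4 = 67
Base - N1 - N4 - N2 - N5 - N3: 14+15+18+20+4 = 71
… (106 more)
The minimum is 53.
One shortest path: Base → N1 → N3 → N5 → N4 → N2.

53 miles — the minimum one-way total.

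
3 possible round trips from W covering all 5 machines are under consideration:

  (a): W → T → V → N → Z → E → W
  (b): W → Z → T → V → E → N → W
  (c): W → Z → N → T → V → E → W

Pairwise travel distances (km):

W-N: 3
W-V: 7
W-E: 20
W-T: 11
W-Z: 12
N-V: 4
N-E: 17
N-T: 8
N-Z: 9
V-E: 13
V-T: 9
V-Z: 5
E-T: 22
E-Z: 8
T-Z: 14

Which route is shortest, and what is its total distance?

Shortest is (a), total 61 km.

(a): 11 + 9 + 4 + 9 + 8 + 20 = 61
(b): 12 + 14 + 9 + 13 + 17 + 3 = 68
(c): 12 + 9 + 8 + 9 + 13 + 20 = 71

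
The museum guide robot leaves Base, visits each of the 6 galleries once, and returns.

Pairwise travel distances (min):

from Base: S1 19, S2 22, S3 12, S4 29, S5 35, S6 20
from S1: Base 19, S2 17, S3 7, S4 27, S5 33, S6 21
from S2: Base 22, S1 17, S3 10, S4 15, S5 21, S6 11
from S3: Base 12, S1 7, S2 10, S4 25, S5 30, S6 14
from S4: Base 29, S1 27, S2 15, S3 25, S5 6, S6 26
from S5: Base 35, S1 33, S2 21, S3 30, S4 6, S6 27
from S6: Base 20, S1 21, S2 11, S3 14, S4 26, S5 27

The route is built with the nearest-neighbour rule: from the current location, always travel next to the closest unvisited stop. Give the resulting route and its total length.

At Base the remaining stops are S3 12, S1 19, S6 20, S2 22, S4 29, S5 35; go to S3.
At S3 the remaining stops are S1 7, S2 10, S6 14, S4 25, S5 30; go to S1.
At S1 the remaining stops are S2 17, S6 21, S4 27, S5 33; go to S2.
At S2 the remaining stops are S6 11, S4 15, S5 21; go to S6.
At S6 the remaining stops are S4 26, S5 27; go to S4.
At S4 the remaining stops are S5 6; go to S5.
Return S5→Base: 35.
Total = 12 + 7 + 17 + 11 + 26 + 6 + 35 = 114.

Total distance 114 min via the nearest-neighbour route Base → S3 → S1 → S2 → S6 → S4 → S5 → Base.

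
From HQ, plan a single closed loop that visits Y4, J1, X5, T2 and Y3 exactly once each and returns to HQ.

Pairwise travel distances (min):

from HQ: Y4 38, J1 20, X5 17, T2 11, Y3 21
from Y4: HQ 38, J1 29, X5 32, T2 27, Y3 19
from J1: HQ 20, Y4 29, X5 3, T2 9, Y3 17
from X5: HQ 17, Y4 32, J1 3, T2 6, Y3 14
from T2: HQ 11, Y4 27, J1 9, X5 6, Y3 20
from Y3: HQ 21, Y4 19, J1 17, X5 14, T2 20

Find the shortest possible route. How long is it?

89 min — the shortest possible round trip.

HQ → Y4 → J1 → X5 → T2 → Y3 → HQ: 38+29+3+6+20+21 = 117
HQ → Y4 → J1 → X5 → Y3 → T2 → HQ: 38+29+3+14+20+11 = 115
HQ → Y4 → J1 → T2 → X5 → Y3 → HQ: 38+29+9+6+14+21 = 117
HQ → Y4 → J1 → T2 → Y3 → X5 → HQ: 38+29+9+20+14+17 = 127
HQ → Y4 → J1 → Y3 → X5 → T2 → HQ: 38+29+17+14+6+11 = 115
HQ → Y4 → J1 → Y3 → T2 → X5 → HQ: 38+29+17+20+6+17 = 127
HQ → Y4 → X5 → J1 → T2 → Y3 → HQ: 38+32+3+9+20+21 = 123
HQ → Y4 → X5 → J1 → Y3 → T2 → HQ: 38+32+3+17+20+11 = 121
HQ → Y4 → X5 → T2 → J1 → Y3 → HQ: 38+32+6+9+17+21 = 123
HQ → Y4 → X5 → T2 → Y3 → J1 → HQ: 38+32+6+20+17+20 = 133
HQ → Y4 → X5 → Y3 → J1 → T2 → HQ: 38+32+14+17+9+11 = 121
HQ → Y4 → X5 → Y3 → T2 → J1 → HQ: 38+32+14+20+9+20 = 133
HQ → Y4 → T2 → J1 → X5 → Y3 → HQ: 38+27+9+3+14+21 = 112
HQ → Y4 → T2 → J1 → Y3 → X5 → HQ: 38+27+9+17+14+17 = 122
… (46 more)
HQ → T2 → X5 → J1 → Y4 → Y3 → HQ: 11+6+3+29+19+21 = 89  ← best
The minimum is 89.
One optimal route: HQ → T2 → X5 → J1 → Y4 → Y3 → HQ (or its reverse).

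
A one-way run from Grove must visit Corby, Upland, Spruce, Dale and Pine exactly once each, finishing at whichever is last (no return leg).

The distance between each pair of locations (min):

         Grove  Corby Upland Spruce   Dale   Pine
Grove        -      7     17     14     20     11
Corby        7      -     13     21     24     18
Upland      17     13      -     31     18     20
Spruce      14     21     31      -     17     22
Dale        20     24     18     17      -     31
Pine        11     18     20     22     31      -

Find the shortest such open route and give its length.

Shortest open route: 77 min.

There are 5! = 120 possible orderings.
Grove→Corby→Upland→Spruce→Dale→Pine: 7+13+31+17+31 = 99
Grove→Corby→Upland→Spruce→Pine→Dale: 7+13+31+22+31 = 104
Grove→Corby→Upland→Dale→Spruce→Pine: 7+13+18+17+22 = 77
Grove→Corby→Upland→Dale→Pine→Spruce: 7+13+18+31+22 = 91
Grove→Corby→Upland→Pine→Spruce→Dale: 7+13+20+22+17 = 79
Grove→Corby→Upland→Pine→Dale→Spruce: 7+13+20+31+17 = 88
Grove→Corby→Spruce→Upland→Dale→Pine: 7+21+31+18+31 = 108
Grove→Corby→Spruce→Upland→Pine→Dale: 7+21+31+20+31 = 110
Grove→Corby→Spruce→Dale→Upland→Pine: 7+21+17+18+20 = 83
Grove→Corby→Spruce→Dale→Pine→Upland: 7+21+17+31+20 = 96
Grove→Corby→Spruce→Pine→Upland→Dale: 7+21+22+20+18 = 88
Grove→Corby→Spruce→Pine→Dale→Upland: 7+21+22+31+18 = 99
Grove→Corby→Dale→Upland→Spruce→Pine: 7+24+18+31+22 = 102
Grove→Corby→Dale→Upland→Pine→Spruce: 7+24+18+20+22 = 91
… (106 more)
The minimum is 77.
One shortest path: Grove → Corby → Upland → Dale → Spruce → Pine.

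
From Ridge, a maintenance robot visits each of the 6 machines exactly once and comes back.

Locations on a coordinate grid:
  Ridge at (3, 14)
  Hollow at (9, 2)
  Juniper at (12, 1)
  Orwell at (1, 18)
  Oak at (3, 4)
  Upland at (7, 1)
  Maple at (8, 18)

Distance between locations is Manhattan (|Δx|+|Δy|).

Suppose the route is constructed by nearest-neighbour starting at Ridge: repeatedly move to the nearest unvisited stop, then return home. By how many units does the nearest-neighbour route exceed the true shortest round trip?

From Ridge: Orwell=6, Maple=9, Oak=10, Upland=17, Hollow=18, Juniper=22 → choose Orwell (6).
From Orwell: Maple=7, Oak=16, Upland=23, Hollow=24, Juniper=28 → choose Maple (7).
From Maple: Hollow=17, Upland=18, Oak=19, Juniper=21 → choose Hollow (17).
From Hollow: Upland=3, Juniper=4, Oak=8 → choose Upland (3).
From Upland: Juniper=5, Oak=7 → choose Juniper (5).
From Juniper: Oak=12 → choose Oak (12).
NN route Ridge → Orwell → Maple → Hollow → Upland → Juniper → Oak → Ridge costs 60.
Optimal: Ridge → Orwell → Maple → Hollow → Juniper → Upland → Oak → Ridge costs 56 (by enumerating all 360 distinct tours).
Excess = 60 − 56 = 4.

The nearest-neighbour route is 4 longer than optimal.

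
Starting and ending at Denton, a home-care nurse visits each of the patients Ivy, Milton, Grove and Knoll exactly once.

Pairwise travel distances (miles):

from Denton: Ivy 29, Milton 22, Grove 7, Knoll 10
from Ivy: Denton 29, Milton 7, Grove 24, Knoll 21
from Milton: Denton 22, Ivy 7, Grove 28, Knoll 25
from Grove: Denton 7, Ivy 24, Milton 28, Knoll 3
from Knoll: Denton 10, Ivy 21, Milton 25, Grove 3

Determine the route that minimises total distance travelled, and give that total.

With 4 stops there are 4!/2 = 12 distinct round trips (a route and its reverse cost the same).
Denton → Ivy → Milton → Grove → Knoll → Denton: 29+7+28+3+10 = 77
Denton → Ivy → Milton → Knoll → Grove → Denton: 29+7+25+3+7 = 71
Denton → Ivy → Grove → Milton → Knoll → Denton: 29+24+28+25+10 = 116
Denton → Ivy → Grove → Knoll → Milton → Denton: 29+24+3+25+22 = 103
Denton → Ivy → Knoll → Milton → Grove → Denton: 29+21+25+28+7 = 110
Denton → Ivy → Knoll → Grove → Milton → Denton: 29+21+3+28+22 = 103
Denton → Milton → Ivy → Grove → Knoll → Denton: 22+7+24+3+10 = 66
Denton → Milton → Ivy → Knoll → Grove → Denton: 22+7+21+3+7 = 60
Denton → Milton → Grove → Ivy → Knoll → Denton: 22+28+24+21+10 = 105
Denton → Milton → Knoll → Ivy → Grove → Denton: 22+25+21+24+7 = 99
Denton → Grove → Ivy → Milton → Knoll → Denton: 7+24+7+25+10 = 73
Denton → Grove → Milton → Ivy → Knoll → Denton: 7+28+7+21+10 = 73
The minimum is 60.
One optimal route: Denton → Milton → Ivy → Knoll → Grove → Denton (or its reverse).

Shortest round trip = 60 miles.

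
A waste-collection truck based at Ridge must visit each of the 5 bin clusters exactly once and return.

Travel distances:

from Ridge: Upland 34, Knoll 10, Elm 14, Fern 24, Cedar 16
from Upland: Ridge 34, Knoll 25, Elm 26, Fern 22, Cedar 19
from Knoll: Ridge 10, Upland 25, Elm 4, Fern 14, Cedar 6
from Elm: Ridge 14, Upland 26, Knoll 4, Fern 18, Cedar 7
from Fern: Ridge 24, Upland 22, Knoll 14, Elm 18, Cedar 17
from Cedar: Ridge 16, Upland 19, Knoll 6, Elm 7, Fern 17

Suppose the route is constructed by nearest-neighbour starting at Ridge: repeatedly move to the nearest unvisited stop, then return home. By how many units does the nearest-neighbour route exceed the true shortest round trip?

The nearest-neighbour route is 8 longer than optimal.

Ridge: Knoll=10, Elm=14, Cedar=16, Fern=24, Upland=34 ⇒ Knoll
Knoll: Elm=4, Cedar=6, Fern=14, Upland=25 ⇒ Elm
Elm: Cedar=7, Fern=18, Upland=26 ⇒ Cedar
Cedar: Fern=17, Upland=19 ⇒ Fern
Fern: Upland=22 ⇒ Upland
NN route Ridge → Knoll → Elm → Cedar → Fern → Upland → Ridge costs 94.
Optimal: Ridge → Knoll → Elm → Cedar → Upland → Fern → Ridge costs 86 (by enumerating all 60 distinct tours).
Excess = 94 − 86 = 8.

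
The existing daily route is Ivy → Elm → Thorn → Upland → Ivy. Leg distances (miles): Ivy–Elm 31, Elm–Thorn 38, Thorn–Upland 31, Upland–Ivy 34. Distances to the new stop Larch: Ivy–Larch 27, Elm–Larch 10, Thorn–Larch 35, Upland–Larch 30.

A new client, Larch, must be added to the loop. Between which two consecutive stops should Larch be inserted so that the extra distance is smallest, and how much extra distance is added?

Adding 6 miles by placing Larch on the Ivy–Elm leg.

Insertion cost between consecutive stops i–j is d(i,Larch) + d(Larch,j) − d(i,j):
  between Ivy and Elm: 27 + 10 − 31 = 6
  between Elm and Thorn: 10 + 35 − 38 = 7
  between Thorn and Upland: 35 + 30 − 31 = 34
  between Upland and Ivy: 30 + 27 − 34 = 23
Cheapest insertion is between Ivy and Elm, adding 6.
New total = 134 + 6 = 140.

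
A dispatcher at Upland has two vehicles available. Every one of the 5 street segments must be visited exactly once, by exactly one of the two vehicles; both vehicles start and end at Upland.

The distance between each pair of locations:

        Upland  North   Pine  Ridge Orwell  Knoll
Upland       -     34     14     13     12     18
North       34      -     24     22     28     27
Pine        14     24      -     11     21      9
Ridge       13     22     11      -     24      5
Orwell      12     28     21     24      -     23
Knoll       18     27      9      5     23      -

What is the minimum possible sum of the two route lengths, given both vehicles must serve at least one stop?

Minimum combined distance: 107.

Try each way of splitting the stops between the two vehicles (each non-empty) and, for each split, find the best tour for each vehicle:
  {North} + {Pine, Ridge, Orwell, Knoll}: 68 + 60 = 128
  {Pine} + {North, Ridge, Orwell, Knoll}: 28 + 85 = 113
  {North, Pine} + {Ridge, Orwell, Knoll}: 72 + 53 = 125
  {Ridge} + {North, Pine, Orwell, Knoll}: 26 + 90 = 116
  {North, Ridge} + {Pine, Orwell, Knoll}: 69 + 58 = 127
  {Pine, Ridge} + {North, Orwell, Knoll}: 38 + 85 = 123
  … (15 splits in total)
  {Orwell} + {North, Pine, Ridge, Knoll}: 24 + 83 = 107  ← best
Best: vehicle 1 Upland → Orwell → Upland = 24; vehicle 2 Upland → Pine → North → Ridge → Knoll → Upland = 83; combined 107.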